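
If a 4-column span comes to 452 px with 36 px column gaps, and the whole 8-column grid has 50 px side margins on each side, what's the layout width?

1040 px

4 columns + 3 column gaps: 4c + 3·36 = 452.
4c = 452 − 108 = 344, so c = 86 px.
Adding margins, columns and gutters: 100 + 688 + 252 = 1040 px.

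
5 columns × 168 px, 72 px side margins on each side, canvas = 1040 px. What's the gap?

14 px

Take off 144 px of margins, leaving 896 px.
5 columns take 5·168 = 840 px; remaining 56 splits into 4 gaps.
g = 56 / 4 = 14 px.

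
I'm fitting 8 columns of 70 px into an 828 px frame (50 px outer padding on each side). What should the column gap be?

24 px

Subtract both margins: 828 − 2·50 = 728 px.
8 columns take 8·70 = 560 px; remaining 168 splits into 7 column gaps.
g = 168 / 7 = 24 px.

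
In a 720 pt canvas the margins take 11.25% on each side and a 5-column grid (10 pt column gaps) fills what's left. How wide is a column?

Each margin = 11.25% of 720 = 81 pt; content = 720 − 2·81 = 558 pt.
5c + 4·10 = 558 → 5c = 518 → c = 103.6 pt.

103.6 pt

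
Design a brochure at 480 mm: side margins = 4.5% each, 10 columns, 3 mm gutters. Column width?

40.98 mm

Margins: 4.5% × 480 = 21.6 mm each, so content = 480 − 43.2 = 436.8 mm.
436.8 − 9·3 = 409.8; ÷10 gives c = 40.98 mm.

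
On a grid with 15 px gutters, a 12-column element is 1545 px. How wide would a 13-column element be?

1675 px

12 columns + 11 gutters: 12c + 11·15 = 1545.
12c = 1545 − 165 = 1380, so c = 115 px.
Span of 13: 13·115 + 12·15 = 1495 + 180 = 1675 px.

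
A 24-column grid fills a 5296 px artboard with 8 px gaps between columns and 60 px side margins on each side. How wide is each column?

208 px

Content width = 5296 − 2·60 = 5176 px.
Subtracting 23 gaps of 8 leaves 4992 for 24 columns, so c = 208 px.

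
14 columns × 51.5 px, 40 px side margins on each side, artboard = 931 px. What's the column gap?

Content width = 931 − 2·40 = 851 px.
14·51.5 + 13g = 851 → 13g = 130 → g = 10 px.

10 px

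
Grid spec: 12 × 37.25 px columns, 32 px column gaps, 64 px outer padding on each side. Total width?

Total width: 2·64 + 12·37.25 + 11·32 = 927 px.

927 px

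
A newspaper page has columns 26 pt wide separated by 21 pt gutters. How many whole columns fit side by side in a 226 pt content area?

5 columns

5 columns: 5·26 + 4·21 = 214 pt ≤ 226.
6 columns: 261 pt > 226. So 5.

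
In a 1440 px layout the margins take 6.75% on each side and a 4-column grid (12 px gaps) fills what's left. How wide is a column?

Margins: 6.75% × 1440 = 97.2 px each, so content = 1440 − 194.4 = 1245.6 px.
Subtracting 3 gaps of 12 leaves 1209.6 for 4 columns, so c = 302.4 px.

302.4 px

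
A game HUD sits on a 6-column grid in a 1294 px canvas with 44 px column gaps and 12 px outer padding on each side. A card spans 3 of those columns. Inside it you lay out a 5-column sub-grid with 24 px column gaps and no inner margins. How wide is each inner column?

Subtract both margins: 1294 − 2·12 = 1270 px.
1270 − 5·44 = 1050; ÷6 gives c = 175 px.
3 columns plus 2 column gaps: 525 + 88 = 613 px.
Subtracting 4 column gaps of 24 leaves 517 for 5 columns, so d = 103.4 px.

103.4 px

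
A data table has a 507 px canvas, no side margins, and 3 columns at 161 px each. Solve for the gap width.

3 columns take 3·161 = 483 px; remaining 24 splits into 2 gaps.
g = 24 / 2 = 12 px.

12 px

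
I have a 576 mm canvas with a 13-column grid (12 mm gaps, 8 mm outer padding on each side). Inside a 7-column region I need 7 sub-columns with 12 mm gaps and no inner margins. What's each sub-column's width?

32 mm

Take off 16 mm of margins, leaving 560 mm.
13c + 12·12 = 560 → 13c = 416 → c = 32 mm.
Span of 7: 7·32 + 6·12 = 224 + 72 = 296 mm.
296 − 6·12 = 224; ÷7 gives d = 32 mm.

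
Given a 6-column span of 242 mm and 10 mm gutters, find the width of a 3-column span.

6c + 5·10 = 242 → 6c = 192 → c = 32 mm.
3 columns plus 2 gutters: 96 + 20 = 116 mm.

116 mm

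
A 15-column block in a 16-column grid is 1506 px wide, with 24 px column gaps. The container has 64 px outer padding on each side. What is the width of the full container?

Subtracting 14 column gaps of 24 leaves 1170 for 15 columns, so c = 78 px.
Container = 2·64 + 16·78 + 15·24 = 128 + 1248 + 360 = 1736 px.

1736 px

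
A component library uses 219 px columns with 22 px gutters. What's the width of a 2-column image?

2-column span = 2·219 + 1·22 = 460 px.

460 px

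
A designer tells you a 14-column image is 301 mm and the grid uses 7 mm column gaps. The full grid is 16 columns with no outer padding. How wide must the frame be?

14c + 13·7 = 301 → 14c = 210 → c = 15 mm.
Total width: 16·15 + 15·7 = 345 mm.

345 mm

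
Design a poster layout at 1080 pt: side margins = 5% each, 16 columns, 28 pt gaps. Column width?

1080 × (1 − 2·5%) = 1080 × 90% = 972 pt for the columns.
972 − 15·28 = 552; ÷16 gives c = 34.5 pt.

34.5 pt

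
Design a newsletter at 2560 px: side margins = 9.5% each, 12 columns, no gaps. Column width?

Each margin = 9.5% of 2560 = 243.2 px; content = 2560 − 2·243.2 = 2073.6 px.
2073.6 / 12 = 172.8 px per column.

172.8 px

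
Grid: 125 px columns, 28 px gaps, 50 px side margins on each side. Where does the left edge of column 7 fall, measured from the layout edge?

968 px

Each column+gutter stride is 153 px; 6 of them past the 50 px margin is 50 + 918 = 968 px.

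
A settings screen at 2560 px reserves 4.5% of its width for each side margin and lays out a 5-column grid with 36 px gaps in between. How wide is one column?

Each margin = 4.5% of 2560 = 115.2 px; content = 2560 − 2·115.2 = 2329.6 px.
5 columns + 4 gaps: 5c + 4·36 = 2329.6.
5c = 2329.6 − 144 = 2185.6, so c = 437.12 px.

437.12 px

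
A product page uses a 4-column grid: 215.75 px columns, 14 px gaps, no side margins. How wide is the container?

Summing: 863 + 42 = 905 px.

905 px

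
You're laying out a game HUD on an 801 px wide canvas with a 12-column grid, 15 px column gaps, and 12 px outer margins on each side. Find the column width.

Take off 24 px of margins, leaving 777 px.
777 − 11·15 = 612; ÷12 gives c = 51 px.

51 px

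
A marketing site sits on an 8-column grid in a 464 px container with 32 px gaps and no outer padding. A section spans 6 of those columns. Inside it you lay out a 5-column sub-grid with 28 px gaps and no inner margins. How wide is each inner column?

45.6 px

464 − 7·32 = 240; ÷8 gives c = 30 px.
6 columns plus 5 gaps: 180 + 160 = 340 px.
Subtracting 4 gaps of 28 leaves 228 for 5 columns, so d = 45.6 px.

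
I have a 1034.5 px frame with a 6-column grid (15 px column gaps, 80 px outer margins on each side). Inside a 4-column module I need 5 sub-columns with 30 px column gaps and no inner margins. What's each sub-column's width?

91.6 px

Inside the margins: 1034.5 − 160 = 874.5 px.
874.5 − 5·15 = 799.5; ÷6 gives c = 133.25 px.
4-column span = 4·133.25 + 3·15 = 578 px.
Subtracting 4 column gaps of 30 leaves 458 for 5 columns, so d = 91.6 px.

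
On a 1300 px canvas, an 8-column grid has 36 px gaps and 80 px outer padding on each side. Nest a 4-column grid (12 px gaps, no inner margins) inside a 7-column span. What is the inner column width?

239.25 px

Take off 160 px of margins, leaving 1140 px.
1140 − 7·36 = 888; ÷8 gives c = 111 px.
Span of 7: 7·111 + 6·36 = 777 + 216 = 993 px.
Subtracting 3 gaps of 12 leaves 957 for 4 columns, so d = 239.25 px.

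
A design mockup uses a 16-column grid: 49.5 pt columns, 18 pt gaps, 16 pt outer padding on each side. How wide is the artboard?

Artboard = 2·16 + 16·49.5 + 15·18 = 32 + 792 + 270 = 1094 pt.

1094 pt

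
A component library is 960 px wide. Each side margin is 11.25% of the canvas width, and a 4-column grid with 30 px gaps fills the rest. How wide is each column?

163.5 px

960 × (1 − 2·11.25%) = 960 × 77.5% = 744 px for the columns.
744 − 3·30 = 654; ÷4 gives c = 163.5 px.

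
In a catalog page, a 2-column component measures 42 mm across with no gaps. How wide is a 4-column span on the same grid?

84 mm

With no gaps, each column is 42/2 = 21 mm.
With no gaps, 4 columns span 4·21 = 84 mm.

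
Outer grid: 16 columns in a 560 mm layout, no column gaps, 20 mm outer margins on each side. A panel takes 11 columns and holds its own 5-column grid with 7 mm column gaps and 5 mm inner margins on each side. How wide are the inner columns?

63.9 mm

Take off 40 mm of margins, leaving 520 mm.
520 / 16 = 32.5 mm per column.
With no column gaps, 11 columns span 11·32.5 = 357.5 mm.
Inner content = 357.5 − 2·5 = 347.5 mm.
347.5 − 4·7 = 319.5; ÷5 gives d = 63.9 mm.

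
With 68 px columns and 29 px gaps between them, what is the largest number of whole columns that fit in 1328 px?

13 columns

k columns need k·68 + (k−1)·29 = k·97 − 29.
k·97 − 29 ≤ 1328 → k ≤ 1357 / 97 ≈ 13.99, so k = 13.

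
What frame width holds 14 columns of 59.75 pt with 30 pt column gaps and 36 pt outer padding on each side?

Frame = 2·36 + 14·59.75 + 13·30 = 72 + 836.5 + 390 = 1298.5 pt.

1298.5 pt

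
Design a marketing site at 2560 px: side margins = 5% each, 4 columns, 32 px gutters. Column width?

Margins: 5% × 2560 = 128 px each, so content = 2560 − 256 = 2304 px.
2304 − 3·32 = 2208; ÷4 gives c = 552 px.

552 px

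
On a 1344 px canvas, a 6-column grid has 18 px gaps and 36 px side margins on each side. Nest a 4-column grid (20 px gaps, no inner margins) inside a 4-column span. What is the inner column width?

195.5 px

Inside the margins: 1344 − 72 = 1272 px.
Subtracting 5 gaps of 18 leaves 1182 for 6 columns, so c = 197 px.
4 columns plus 3 gaps: 788 + 54 = 842 px.
4 columns + 3 gaps: 4d + 3·20 = 842.
4d = 842 − 60 = 782, so d = 195.5 px.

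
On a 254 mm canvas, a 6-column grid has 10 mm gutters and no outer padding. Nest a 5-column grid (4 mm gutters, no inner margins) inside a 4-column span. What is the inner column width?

Subtracting 5 gutters of 10 leaves 204 for 6 columns, so c = 34 mm.
4 columns plus 3 gutters: 136 + 30 = 166 mm.
Subtracting 4 gutters of 4 leaves 150 for 5 columns, so d = 30 mm.

30 mm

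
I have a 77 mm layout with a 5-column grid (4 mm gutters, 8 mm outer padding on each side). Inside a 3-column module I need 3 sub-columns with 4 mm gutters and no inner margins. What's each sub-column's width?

Outer content = 77 − 2·8 = 61 mm.
61 − 4·4 = 45; ÷5 gives c = 9 mm.
3 columns plus 2 gutters: 27 + 8 = 35 mm.
3 columns + 2 gutters: 3d + 2·4 = 35.
3d = 35 − 8 = 27, so d = 9 mm.

9 mm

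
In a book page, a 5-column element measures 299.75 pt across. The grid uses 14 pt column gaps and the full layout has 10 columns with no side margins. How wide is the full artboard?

613.5 pt

5 columns + 4 column gaps: 5c + 4·14 = 299.75.
5c = 299.75 − 56 = 243.75, so c = 48.75 pt.
Summing: 487.5 + 126 = 613.5 pt.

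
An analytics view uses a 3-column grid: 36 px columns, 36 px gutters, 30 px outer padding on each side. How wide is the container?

240 px

Adding margins, columns and gutters: 60 + 108 + 72 = 240 px.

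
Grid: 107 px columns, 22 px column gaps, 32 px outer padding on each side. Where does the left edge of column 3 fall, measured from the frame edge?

290 px

Each column+gutter stride is 129 px; 2 of them past the 32 px margin is 32 + 258 = 290 px.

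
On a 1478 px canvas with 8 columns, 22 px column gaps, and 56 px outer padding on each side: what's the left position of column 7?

Subtract both margins: 1478 − 2·56 = 1366 px.
1366 − 7·22 = 1212; ÷8 gives c = 151.5 px.
Before column 7: the margin + 6 columns + 6 column gaps.
Offset = 56 + 6·(151.5 + 22) = 56 + 1041 = 1097 px.

1097 px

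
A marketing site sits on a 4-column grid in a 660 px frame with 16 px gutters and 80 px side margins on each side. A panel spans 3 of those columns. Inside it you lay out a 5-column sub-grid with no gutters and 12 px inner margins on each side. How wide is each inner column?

69.4 px

Subtract both margins: 660 − 2·80 = 500 px.
500 − 3·16 = 452; ÷4 gives c = 113 px.
3 columns plus 2 gutters: 339 + 32 = 371 px.
Inner content = 371 − 2·12 = 347 px.
5d = 347 → d = 69.4 px.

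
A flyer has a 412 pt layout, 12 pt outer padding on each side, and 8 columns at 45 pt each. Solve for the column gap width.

Subtract both margins: 412 − 2·12 = 388 pt.
8·45 + 7g = 388 → 7g = 28 → g = 4 pt.

4 pt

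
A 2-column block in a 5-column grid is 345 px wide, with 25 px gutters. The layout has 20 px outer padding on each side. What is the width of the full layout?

2c + 1·25 = 345 → 2c = 320 → c = 160 px.
Adding margins, columns and gutters: 40 + 800 + 100 = 940 px.

940 px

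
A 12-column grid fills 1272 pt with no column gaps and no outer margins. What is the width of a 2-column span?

212 pt

1272 / 12 = 106 pt per column.
With no column gaps, 2 columns span 2·106 = 212 pt.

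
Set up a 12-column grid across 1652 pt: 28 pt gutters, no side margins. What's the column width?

Subtracting 11 gutters of 28 leaves 1344 for 12 columns, so c = 112 pt.

112 pt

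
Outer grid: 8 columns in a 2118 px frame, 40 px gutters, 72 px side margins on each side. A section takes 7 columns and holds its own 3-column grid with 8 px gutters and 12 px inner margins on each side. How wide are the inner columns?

Take off 144 px of margins, leaving 1974 px.
1974 − 7·40 = 1694; ÷8 gives c = 211.75 px.
Span of 7: 7·211.75 + 6·40 = 1482.25 + 240 = 1722.25 px.
Inner content = 1722.25 − 2·12 = 1698.25 px.
3d + 2·8 = 1698.25 → 3d = 1682.25 → d = 560.75 px.

560.75 px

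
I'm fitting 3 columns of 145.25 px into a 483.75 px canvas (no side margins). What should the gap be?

24 px

3 columns take 3·145.25 = 435.75 px; remaining 48 splits into 2 gaps.
g = 48 / 2 = 24 px.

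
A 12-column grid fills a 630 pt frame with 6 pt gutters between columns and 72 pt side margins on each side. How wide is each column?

Take off 144 pt of margins, leaving 486 pt.
Subtracting 11 gutters of 6 leaves 420 for 12 columns, so c = 35 pt.

35 pt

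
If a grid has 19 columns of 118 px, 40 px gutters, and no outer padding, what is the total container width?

Total width: 19·118 + 18·40 = 2962 px.

2962 px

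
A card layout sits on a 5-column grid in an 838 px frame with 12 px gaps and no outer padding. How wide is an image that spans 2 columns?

328 px

Subtracting 4 gaps of 12 leaves 790 for 5 columns, so c = 158 px.
Span of 2: 2·158 + 1·12 = 316 + 12 = 328 px.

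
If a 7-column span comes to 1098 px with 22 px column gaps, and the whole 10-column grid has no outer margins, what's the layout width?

7 columns + 6 column gaps: 7c + 6·22 = 1098.
7c = 1098 − 132 = 966, so c = 138 px.
Layout = 10·138 + 9·22 = 1380 + 198 = 1578 px.

1578 px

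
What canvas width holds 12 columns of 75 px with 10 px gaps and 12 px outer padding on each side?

1034 px

Adding margins, columns and gutters: 24 + 900 + 110 = 1034 px.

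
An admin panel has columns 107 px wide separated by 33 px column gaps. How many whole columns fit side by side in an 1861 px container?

Each extra column adds 107 + 33 = 140 px.
(1861 + 33) / 140 = 13.53, so 13 columns fit.

13 columns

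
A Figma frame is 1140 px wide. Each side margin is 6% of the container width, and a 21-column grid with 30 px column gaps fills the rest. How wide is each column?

19.2 px

1140 × (1 − 2·6%) = 1140 × 88% = 1003.2 px for the columns.
1003.2 − 20·30 = 403.2; ÷21 gives c = 19.2 px.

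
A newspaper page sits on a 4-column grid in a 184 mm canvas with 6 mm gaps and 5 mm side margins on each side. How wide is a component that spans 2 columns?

84 mm

Inside the margins: 184 − 10 = 174 mm.
174 − 3·6 = 156; ÷4 gives c = 39 mm.
2 columns plus 1 gap: 78 + 6 = 84 mm.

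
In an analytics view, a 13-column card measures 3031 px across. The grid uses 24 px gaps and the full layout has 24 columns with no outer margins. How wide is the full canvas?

5616 px

Subtracting 12 gaps of 24 leaves 2743 for 13 columns, so c = 211 px.
Total width: 24·211 + 23·24 = 5616 px.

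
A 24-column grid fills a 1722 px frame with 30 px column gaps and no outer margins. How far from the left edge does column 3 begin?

24c + 23·30 = 1722 → 24c = 1032 → c = 43 px.
Before column 3: 2 columns + 2 column gaps.
Offset = 2·(43 + 30) = 2·73 = 146 px.

146 px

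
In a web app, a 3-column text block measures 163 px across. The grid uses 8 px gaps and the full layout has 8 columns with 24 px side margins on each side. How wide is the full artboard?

496 px

Subtracting 2 gaps of 8 leaves 147 for 3 columns, so c = 49 px.
Adding margins, columns and gutters: 48 + 392 + 56 = 496 px.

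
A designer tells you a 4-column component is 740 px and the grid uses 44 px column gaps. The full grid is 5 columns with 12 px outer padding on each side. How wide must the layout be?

4c + 3·44 = 740 → 4c = 608 → c = 152 px.
Total width: 2·12 + 5·152 + 4·44 = 960 px.

960 px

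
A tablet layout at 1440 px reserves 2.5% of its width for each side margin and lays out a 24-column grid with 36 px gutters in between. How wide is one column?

1440 × (1 − 2·2.5%) = 1440 × 95% = 1368 px for the columns.
24 columns + 23 gutters: 24c + 23·36 = 1368.
24c = 1368 − 828 = 540, so c = 22.5 px.

22.5 px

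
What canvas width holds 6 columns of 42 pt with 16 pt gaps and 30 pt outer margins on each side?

392 pt

Adding margins, columns and gutters: 60 + 252 + 80 = 392 pt.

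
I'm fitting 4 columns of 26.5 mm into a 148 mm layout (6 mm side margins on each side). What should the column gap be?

Content width = 148 − 2·6 = 136 mm.
4·26.5 + 3g = 136 → 3g = 30 → g = 10 mm.

10 mm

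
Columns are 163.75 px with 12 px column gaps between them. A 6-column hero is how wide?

6 columns plus 5 column gaps: 982.5 + 60 = 1042.5 px.

1042.5 px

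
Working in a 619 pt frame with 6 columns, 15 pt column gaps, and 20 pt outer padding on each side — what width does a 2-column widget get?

Content width = 619 − 2·20 = 579 pt.
579 − 5·15 = 504; ÷6 gives c = 84 pt.
Span of 2: 2·84 + 1·15 = 168 + 15 = 183 pt.

183 pt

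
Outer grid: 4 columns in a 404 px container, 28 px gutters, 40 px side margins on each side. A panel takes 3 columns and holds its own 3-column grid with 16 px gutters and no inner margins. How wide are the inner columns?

68 px

Subtract both margins: 404 − 2·40 = 324 px.
Subtracting 3 gutters of 28 leaves 240 for 4 columns, so c = 60 px.
3 columns plus 2 gutters: 180 + 56 = 236 px.
Subtracting 2 gutters of 16 leaves 204 for 3 columns, so d = 68 px.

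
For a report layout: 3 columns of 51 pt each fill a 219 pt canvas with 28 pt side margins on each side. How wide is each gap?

Take off 56 pt of margins, leaving 163 pt.
3 columns take 3·51 = 153 pt; remaining 10 splits into 2 gaps.
g = 10 / 2 = 5 pt.

5 pt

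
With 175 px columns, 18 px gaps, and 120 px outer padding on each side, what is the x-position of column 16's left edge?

3015 px

Column 16 starts at margin + 15·(column + gutter) = 120 + 15·193 = 3015 px.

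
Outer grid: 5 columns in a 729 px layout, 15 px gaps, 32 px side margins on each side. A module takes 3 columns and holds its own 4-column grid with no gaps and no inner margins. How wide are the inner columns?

Inside the margins: 729 − 64 = 665 px.
Subtracting 4 gaps of 15 leaves 605 for 5 columns, so c = 121 px.
3-column span = 3·121 + 2·15 = 393 px.
With no gaps, each column is 393/4 = 98.25 px.

98.25 px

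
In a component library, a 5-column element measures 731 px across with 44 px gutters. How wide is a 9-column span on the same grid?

5 columns + 4 gutters: 5c + 4·44 = 731.
5c = 731 − 176 = 555, so c = 111 px.
9 columns plus 8 gutters: 999 + 352 = 1351 px.

1351 px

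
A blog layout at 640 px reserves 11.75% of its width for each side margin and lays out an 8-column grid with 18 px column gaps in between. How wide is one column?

45.45 px

640 × (1 − 2·11.75%) = 640 × 76.5% = 489.6 px for the columns.
Subtracting 7 column gaps of 18 leaves 363.6 for 8 columns, so c = 45.45 px.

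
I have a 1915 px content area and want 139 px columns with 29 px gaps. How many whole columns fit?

11 columns: 11·139 + 10·29 = 1819 px ≤ 1915.
12 columns: 1987 px > 1915. So 11.

11 columns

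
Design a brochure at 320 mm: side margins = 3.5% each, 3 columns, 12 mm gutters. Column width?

320 × (1 − 2·3.5%) = 320 × 93% = 297.6 mm for the columns.
3 columns + 2 gutters: 3c + 2·12 = 297.6.
3c = 297.6 − 24 = 273.6, so c = 91.2 mm.

91.2 mm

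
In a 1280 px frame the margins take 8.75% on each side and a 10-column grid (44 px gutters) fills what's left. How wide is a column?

66 px

Each margin = 8.75% of 1280 = 112 px; content = 1280 − 2·112 = 1056 px.
10 columns + 9 gutters: 10c + 9·44 = 1056.
10c = 1056 − 396 = 660, so c = 66 px.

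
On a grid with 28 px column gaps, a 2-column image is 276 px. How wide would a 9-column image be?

276 − 1·28 = 248; ÷2 gives c = 124 px.
9-column span = 9·124 + 8·28 = 1340 px.

1340 px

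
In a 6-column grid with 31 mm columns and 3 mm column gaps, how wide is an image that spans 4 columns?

133 mm

4-column span = 4·31 + 3·3 = 133 mm.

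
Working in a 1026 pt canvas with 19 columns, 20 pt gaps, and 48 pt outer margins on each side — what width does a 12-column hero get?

580 pt

Inside the margins: 1026 − 96 = 930 pt.
Subtracting 18 gaps of 20 leaves 570 for 19 columns, so c = 30 pt.
Span of 12: 12·30 + 11·20 = 360 + 220 = 580 pt.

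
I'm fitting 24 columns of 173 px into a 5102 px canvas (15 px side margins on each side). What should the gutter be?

40 px

Content width = 5102 − 2·15 = 5072 px.
24 columns take 24·173 = 4152 px; remaining 920 splits into 23 gutters.
g = 920 / 23 = 40 px.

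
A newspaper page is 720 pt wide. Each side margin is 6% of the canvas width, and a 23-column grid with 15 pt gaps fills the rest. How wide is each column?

Margins: 6% × 720 = 43.2 pt each, so content = 720 − 86.4 = 633.6 pt.
23c + 22·15 = 633.6 → 23c = 303.6 → c = 13.2 pt.

13.2 pt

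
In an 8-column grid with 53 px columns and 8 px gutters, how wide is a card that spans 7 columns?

419 px

7 columns plus 6 gutters: 371 + 48 = 419 px.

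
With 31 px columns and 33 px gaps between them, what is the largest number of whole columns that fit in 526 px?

8 columns

k columns need k·31 + (k−1)·33 = k·64 − 33.
k·64 − 33 ≤ 526 → k ≤ 559 / 64 ≈ 8.73, so k = 8.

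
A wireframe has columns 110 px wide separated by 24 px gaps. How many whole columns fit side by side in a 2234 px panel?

16 columns

16 columns: 16·110 + 15·24 = 2120 px ≤ 2234.
17 columns: 2254 px > 2234. So 16.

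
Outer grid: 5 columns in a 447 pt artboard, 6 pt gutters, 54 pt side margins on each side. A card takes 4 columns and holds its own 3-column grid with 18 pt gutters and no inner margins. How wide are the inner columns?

Subtract both margins: 447 − 2·54 = 339 pt.
5 columns + 4 gutters: 5c + 4·6 = 339.
5c = 339 − 24 = 315, so c = 63 pt.
4-column span = 4·63 + 3·6 = 270 pt.
3 columns + 2 gutters: 3d + 2·18 = 270.
3d = 270 − 36 = 234, so d = 78 pt.

78 pt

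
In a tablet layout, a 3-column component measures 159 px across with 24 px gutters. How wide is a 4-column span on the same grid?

Subtracting 2 gutters of 24 leaves 111 for 3 columns, so c = 37 px.
4-column span = 4·37 + 3·24 = 220 px.

220 px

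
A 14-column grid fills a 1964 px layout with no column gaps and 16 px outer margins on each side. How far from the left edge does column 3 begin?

Inside the margins: 1964 − 32 = 1932 px.
With no column gaps, each column is 1932/14 = 138 px.
Column 3 starts at margin + 2·(column + gutter) = 16 + 2·138 = 292 px.

292 px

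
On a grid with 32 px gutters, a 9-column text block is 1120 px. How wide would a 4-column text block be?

480 px

9 columns + 8 gutters: 9c + 8·32 = 1120.
9c = 1120 − 256 = 864, so c = 96 px.
Span of 4: 4·96 + 3·32 = 384 + 96 = 480 px.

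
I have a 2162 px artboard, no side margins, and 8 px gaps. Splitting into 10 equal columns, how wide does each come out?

209 px

10c + 9·8 = 2162 → 10c = 2090 → c = 209 px.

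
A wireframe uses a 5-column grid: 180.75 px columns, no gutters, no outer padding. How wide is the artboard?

903.75 px

Summing: 903.75 = 903.75 px.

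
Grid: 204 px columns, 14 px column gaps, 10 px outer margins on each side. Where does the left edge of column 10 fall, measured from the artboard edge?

Each column+gutter stride is 218 px; 9 of them past the 10 px margin is 10 + 1962 = 1972 px.

1972 px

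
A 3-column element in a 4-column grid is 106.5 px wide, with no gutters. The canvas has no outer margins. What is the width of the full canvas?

142 px

106.5 / 3 = 35.5 px per column.
Canvas = 4·35.5 = 142 = 142 px.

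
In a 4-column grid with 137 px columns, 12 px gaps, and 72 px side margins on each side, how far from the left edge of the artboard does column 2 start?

Column 2 starts at margin + 1·(column + gutter) = 72 + 1·149 = 221 px.

221 px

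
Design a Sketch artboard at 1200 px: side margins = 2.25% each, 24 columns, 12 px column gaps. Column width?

36.25 px

Margins: 2.25% × 1200 = 27 px each, so content = 1200 − 54 = 1146 px.
24 columns + 23 column gaps: 24c + 23·12 = 1146.
24c = 1146 − 276 = 870, so c = 36.25 px.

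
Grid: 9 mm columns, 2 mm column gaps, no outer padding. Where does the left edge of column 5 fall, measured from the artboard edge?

Before column 5: 4 columns + 4 column gaps.
Offset = 4·(9 + 2) = 4·11 = 44 mm.

44 mm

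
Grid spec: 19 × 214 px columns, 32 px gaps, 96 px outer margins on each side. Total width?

4834 px

Adding margins, columns and gutters: 192 + 4066 + 576 = 4834 px.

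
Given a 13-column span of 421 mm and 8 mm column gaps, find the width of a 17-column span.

Subtracting 12 column gaps of 8 leaves 325 for 13 columns, so c = 25 mm.
17-column span = 17·25 + 16·8 = 553 mm.

553 mm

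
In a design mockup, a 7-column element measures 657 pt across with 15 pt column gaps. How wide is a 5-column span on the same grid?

7c + 6·15 = 657 → 7c = 567 → c = 81 pt.
Span of 5: 5·81 + 4·15 = 405 + 60 = 465 pt.

465 pt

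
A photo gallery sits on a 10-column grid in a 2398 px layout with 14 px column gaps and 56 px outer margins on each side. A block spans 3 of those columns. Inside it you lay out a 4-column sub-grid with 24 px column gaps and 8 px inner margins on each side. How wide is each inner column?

Inside the margins: 2398 − 112 = 2286 px.
2286 − 9·14 = 2160; ÷10 gives c = 216 px.
Span of 3: 3·216 + 2·14 = 648 + 28 = 676 px.
Inner content = 676 − 2·8 = 660 px.
660 − 3·24 = 588; ÷4 gives d = 147 px.

147 px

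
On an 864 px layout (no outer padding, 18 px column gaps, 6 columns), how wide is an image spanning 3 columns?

423 px

6c + 5·18 = 864 → 6c = 774 → c = 129 px.
Span of 3: 3·129 + 2·18 = 387 + 36 = 423 px.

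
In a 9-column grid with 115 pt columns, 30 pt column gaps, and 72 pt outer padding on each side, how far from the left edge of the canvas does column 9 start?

1232 pt

Column 9 starts at margin + 8·(column + gutter) = 72 + 8·145 = 1232 pt.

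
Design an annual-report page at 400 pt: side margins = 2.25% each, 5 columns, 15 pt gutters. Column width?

64.4 pt

400 × (1 − 2·2.25%) = 400 × 95.5% = 382 pt for the columns.
5c + 4·15 = 382 → 5c = 322 → c = 64.4 pt.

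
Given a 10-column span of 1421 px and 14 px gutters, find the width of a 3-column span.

416.5 px

10c + 9·14 = 1421 → 10c = 1295 → c = 129.5 px.
Span of 3: 3·129.5 + 2·14 = 388.5 + 28 = 416.5 px.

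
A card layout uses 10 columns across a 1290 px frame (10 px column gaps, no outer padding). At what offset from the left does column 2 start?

1290 − 9·10 = 1200; ÷10 gives c = 120 px.
Before column 2: 1 column + 1 column gap.
Offset = 1·(120 + 10) = 1·130 = 130 px.

130 px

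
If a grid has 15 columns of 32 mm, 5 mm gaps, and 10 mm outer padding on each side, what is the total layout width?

Layout = 2·10 + 15·32 + 14·5 = 20 + 480 + 70 = 570 mm.

570 mm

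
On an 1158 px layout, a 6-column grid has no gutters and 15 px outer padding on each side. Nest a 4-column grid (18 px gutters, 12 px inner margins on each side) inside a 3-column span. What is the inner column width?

121.5 px

Outer content = 1158 − 2·15 = 1128 px.
1128 / 6 = 188 px per column.
With no gutters, 3 columns span 3·188 = 564 px.
Inner content = 564 − 2·12 = 540 px.
4d + 3·18 = 540 → 4d = 486 → d = 121.5 px.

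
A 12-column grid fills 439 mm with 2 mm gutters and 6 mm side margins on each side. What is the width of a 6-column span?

Subtract both margins: 439 − 2·6 = 427 mm.
Subtracting 11 gutters of 2 leaves 405 for 12 columns, so c = 33.75 mm.
Span of 6: 6·33.75 + 5·2 = 202.5 + 10 = 212.5 mm.

212.5 mm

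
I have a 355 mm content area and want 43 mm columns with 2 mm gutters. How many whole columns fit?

7 columns: 7·43 + 6·2 = 313 mm ≤ 355.
8 columns: 358 mm > 355. So 7.

7 columns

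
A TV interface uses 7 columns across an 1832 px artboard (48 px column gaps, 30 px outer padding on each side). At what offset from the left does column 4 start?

Content = 1832 − 2·30 = 1772 px.
7 columns + 6 column gaps: 7c + 6·48 = 1772.
7c = 1772 − 288 = 1484, so c = 212 px.
Before column 4: the margin + 3 columns + 3 column gaps.
Offset = 30 + 3·(212 + 48) = 30 + 780 = 810 px.

810 px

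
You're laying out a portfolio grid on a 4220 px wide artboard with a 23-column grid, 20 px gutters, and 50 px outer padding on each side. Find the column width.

160 px

Subtract both margins: 4220 − 2·50 = 4120 px.
23 columns + 22 gutters: 23c + 22·20 = 4120.
23c = 4120 − 440 = 3680, so c = 160 px.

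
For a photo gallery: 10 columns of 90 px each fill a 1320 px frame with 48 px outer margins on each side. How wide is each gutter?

Content width = 1320 − 2·48 = 1224 px.
10 columns take 10·90 = 900 px; remaining 324 splits into 9 gutters.
g = 324 / 9 = 36 px.

36 px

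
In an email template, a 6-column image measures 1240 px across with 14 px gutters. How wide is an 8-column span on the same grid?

6c + 5·14 = 1240 → 6c = 1170 → c = 195 px.
Span of 8: 8·195 + 7·14 = 1560 + 98 = 1658 px.

1658 px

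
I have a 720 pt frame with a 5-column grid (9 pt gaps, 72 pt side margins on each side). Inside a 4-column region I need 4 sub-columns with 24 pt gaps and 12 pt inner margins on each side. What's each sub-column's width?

Inside the margins: 720 − 144 = 576 pt.
5 columns + 4 gaps: 5c + 4·9 = 576.
5c = 576 − 36 = 540, so c = 108 pt.
4 columns plus 3 gaps: 432 + 27 = 459 pt.
Inner content = 459 − 2·12 = 435 pt.
Subtracting 3 gaps of 24 leaves 363 for 4 columns, so d = 90.75 pt.

90.75 pt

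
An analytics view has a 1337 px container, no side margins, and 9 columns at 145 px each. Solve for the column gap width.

Columns use 1305 px, leaving 32 px across 8 column gaps = 4 px each.

4 px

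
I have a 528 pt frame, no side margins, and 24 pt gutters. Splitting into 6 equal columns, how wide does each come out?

68 pt

Subtracting 5 gutters of 24 leaves 408 for 6 columns, so c = 68 pt.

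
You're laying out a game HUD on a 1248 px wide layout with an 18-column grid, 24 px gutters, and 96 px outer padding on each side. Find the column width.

36 px

Inside the margins: 1248 − 192 = 1056 px.
18c + 17·24 = 1056 → 18c = 648 → c = 36 px.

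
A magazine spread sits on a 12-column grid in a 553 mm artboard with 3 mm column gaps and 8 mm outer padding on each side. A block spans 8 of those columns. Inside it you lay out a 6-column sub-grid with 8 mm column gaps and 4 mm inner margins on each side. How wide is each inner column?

51.5 mm

Subtract both margins: 553 − 2·8 = 537 mm.
12 columns + 11 column gaps: 12c + 11·3 = 537.
12c = 537 − 33 = 504, so c = 42 mm.
8 columns plus 7 column gaps: 336 + 21 = 357 mm.
Inner content = 357 − 2·4 = 349 mm.
6d + 5·8 = 349 → 6d = 309 → d = 51.5 mm.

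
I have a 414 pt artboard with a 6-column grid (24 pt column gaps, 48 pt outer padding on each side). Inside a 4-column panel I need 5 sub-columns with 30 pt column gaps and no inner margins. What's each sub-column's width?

Take off 96 pt of margins, leaving 318 pt.
6c + 5·24 = 318 → 6c = 198 → c = 33 pt.
Span of 4: 4·33 + 3·24 = 132 + 72 = 204 pt.
5d + 4·30 = 204 → 5d = 84 → d = 16.8 pt.

16.8 pt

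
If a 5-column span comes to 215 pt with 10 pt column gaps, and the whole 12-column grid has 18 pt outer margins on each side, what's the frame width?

5c + 4·10 = 215 → 5c = 175 → c = 35 pt.
Frame = 2·18 + 12·35 + 11·10 = 36 + 420 + 110 = 566 pt.

566 pt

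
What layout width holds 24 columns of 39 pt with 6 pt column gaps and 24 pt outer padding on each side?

1122 pt

Total width: 2·24 + 24·39 + 23·6 = 1122 pt.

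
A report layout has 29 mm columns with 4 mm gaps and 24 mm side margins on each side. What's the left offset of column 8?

255 mm

Column 8 starts at margin + 7·(column + gutter) = 24 + 7·33 = 255 mm.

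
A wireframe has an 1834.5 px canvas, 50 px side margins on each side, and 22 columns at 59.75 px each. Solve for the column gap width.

Content width = 1834.5 − 2·50 = 1734.5 px.
22·59.75 + 21g = 1734.5 → 21g = 420 → g = 20 px.

20 px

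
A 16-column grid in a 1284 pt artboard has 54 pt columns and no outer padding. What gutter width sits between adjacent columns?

28 pt

16·54 + 15g = 1284 → 15g = 420 → g = 28 pt.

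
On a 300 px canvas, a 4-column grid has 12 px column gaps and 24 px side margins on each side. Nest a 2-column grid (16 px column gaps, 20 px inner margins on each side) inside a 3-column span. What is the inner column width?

Subtract both margins: 300 − 2·24 = 252 px.
252 − 3·12 = 216; ÷4 gives c = 54 px.
3-column span = 3·54 + 2·12 = 186 px.
Inner content = 186 − 2·20 = 146 px.
2d + 1·16 = 146 → 2d = 130 → d = 65 px.

65 px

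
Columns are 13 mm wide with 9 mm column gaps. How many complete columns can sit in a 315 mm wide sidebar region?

14 columns: 14·13 + 13·9 = 299 mm ≤ 315.
15 columns: 321 mm > 315. So 14.

14 columns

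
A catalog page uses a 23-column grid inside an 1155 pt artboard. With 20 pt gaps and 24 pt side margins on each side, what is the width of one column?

29 pt

Inside the margins: 1155 − 48 = 1107 pt.
Subtracting 22 gaps of 20 leaves 667 for 23 columns, so c = 29 pt.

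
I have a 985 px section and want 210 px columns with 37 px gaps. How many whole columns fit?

4 columns

k columns need k·210 + (k−1)·37 = k·247 − 37.
k·247 − 37 ≤ 985 → k ≤ 1022 / 247 ≈ 4.14, so k = 4.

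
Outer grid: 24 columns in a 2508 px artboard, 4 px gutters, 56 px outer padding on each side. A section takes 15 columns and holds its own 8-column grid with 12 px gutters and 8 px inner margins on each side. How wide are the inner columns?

Outer content = 2508 − 2·56 = 2396 px.
24 columns + 23 gutters: 24c + 23·4 = 2396.
24c = 2396 − 92 = 2304, so c = 96 px.
Span of 15: 15·96 + 14·4 = 1440 + 56 = 1496 px.
Inner content = 1496 − 2·8 = 1480 px.
8d + 7·12 = 1480 → 8d = 1396 → d = 174.5 px.

174.5 px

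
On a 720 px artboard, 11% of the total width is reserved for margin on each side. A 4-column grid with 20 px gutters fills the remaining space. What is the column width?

Each margin = 11% of 720 = 79.2 px; content = 720 − 2·79.2 = 561.6 px.
4 columns + 3 gutters: 4c + 3·20 = 561.6.
4c = 561.6 − 60 = 501.6, so c = 125.4 px.

125.4 px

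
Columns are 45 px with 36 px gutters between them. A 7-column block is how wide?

Span of 7: 7·45 + 6·36 = 315 + 216 = 531 px.

531 px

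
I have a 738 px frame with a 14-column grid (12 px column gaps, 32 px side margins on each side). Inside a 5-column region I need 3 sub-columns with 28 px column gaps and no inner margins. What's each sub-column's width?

59 px

Take off 64 px of margins, leaving 674 px.
Subtracting 13 column gaps of 12 leaves 518 for 14 columns, so c = 37 px.
5-column span = 5·37 + 4·12 = 233 px.
Subtracting 2 column gaps of 28 leaves 177 for 3 columns, so d = 59 px.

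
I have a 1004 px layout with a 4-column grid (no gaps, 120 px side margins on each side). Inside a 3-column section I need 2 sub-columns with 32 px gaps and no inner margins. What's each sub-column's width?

Inside the margins: 1004 − 240 = 764 px.
With no gaps, each column is 764/4 = 191 px.
With no gaps, 3 columns span 3·191 = 573 px.
2 columns + 1 gap: 2d + 1·32 = 573.
2d = 573 − 32 = 541, so d = 270.5 px.

270.5 px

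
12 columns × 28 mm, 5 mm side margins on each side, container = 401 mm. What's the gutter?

5 mm

Content width = 401 − 2·5 = 391 mm.
12 columns take 12·28 = 336 mm; remaining 55 splits into 11 gutters.
g = 55 / 11 = 5 mm.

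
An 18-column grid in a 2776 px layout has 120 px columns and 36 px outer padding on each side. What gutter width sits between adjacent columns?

32 px

Subtract both margins: 2776 − 2·36 = 2704 px.
18 columns take 18·120 = 2160 px; remaining 544 splits into 17 gutters.
g = 544 / 17 = 32 px.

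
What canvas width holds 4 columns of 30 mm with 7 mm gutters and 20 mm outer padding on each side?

181 mm

Total width: 2·20 + 4·30 + 3·7 = 181 mm.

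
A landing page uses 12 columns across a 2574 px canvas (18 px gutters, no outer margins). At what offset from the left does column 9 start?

12 columns + 11 gutters: 12c + 11·18 = 2574.
12c = 2574 − 198 = 2376, so c = 198 px.
No margin, so column 9 starts at 8·(column + gutter) = 8·216 = 1728 px.

1728 px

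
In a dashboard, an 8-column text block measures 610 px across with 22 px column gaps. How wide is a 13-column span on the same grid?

610 − 7·22 = 456; ÷8 gives c = 57 px.
13-column span = 13·57 + 12·22 = 1005 px.

1005 px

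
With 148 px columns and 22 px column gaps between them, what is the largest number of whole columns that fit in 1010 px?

6 columns: 6·148 + 5·22 = 998 px ≤ 1010.
7 columns: 1168 px > 1010. So 6.

6 columns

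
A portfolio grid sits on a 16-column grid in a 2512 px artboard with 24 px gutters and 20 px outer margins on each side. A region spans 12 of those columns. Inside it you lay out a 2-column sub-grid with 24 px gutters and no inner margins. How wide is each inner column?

912 px

Outer content = 2512 − 2·20 = 2472 px.
2472 − 15·24 = 2112; ÷16 gives c = 132 px.
Span of 12: 12·132 + 11·24 = 1584 + 264 = 1848 px.
Subtracting 1 gutter of 24 leaves 1824 for 2 columns, so d = 912 px.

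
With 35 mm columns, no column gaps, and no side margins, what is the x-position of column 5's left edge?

140 mm

No margin, so column 5 starts at 4·(column + gutter) = 4·35 = 140 mm.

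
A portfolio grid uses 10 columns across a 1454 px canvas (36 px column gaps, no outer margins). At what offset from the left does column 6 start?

745 px

10c + 9·36 = 1454 → 10c = 1130 → c = 113 px.
No margin, so column 6 starts at 5·(column + gutter) = 5·149 = 745 px.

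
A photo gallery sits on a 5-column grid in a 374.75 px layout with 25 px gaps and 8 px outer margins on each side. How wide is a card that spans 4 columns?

Content width = 374.75 − 2·8 = 358.75 px.
5c + 4·25 = 358.75 → 5c = 258.75 → c = 51.75 px.
4 columns plus 3 gaps: 207 + 75 = 282 px.

282 px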